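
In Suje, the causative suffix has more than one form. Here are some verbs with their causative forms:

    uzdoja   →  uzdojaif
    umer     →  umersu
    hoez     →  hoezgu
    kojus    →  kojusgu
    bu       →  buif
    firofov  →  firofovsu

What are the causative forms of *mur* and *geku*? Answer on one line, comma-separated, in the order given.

Looking at the final sound of each stem: -gu when the stem ends in a sibilant (*hoez*, *kojus*); -su when the stem ends in a non-sibilant consonant (*umer*, *firofov*); -if when the stem ends in a vowel (*uzdoja*, *bu*).
*mur* — final sound /r/ (a non-sibilant consonant) → -su → *mursu*.
*geku*: final sound = /u/, a vowel → -if → *gekuif*.

mursu, gekuif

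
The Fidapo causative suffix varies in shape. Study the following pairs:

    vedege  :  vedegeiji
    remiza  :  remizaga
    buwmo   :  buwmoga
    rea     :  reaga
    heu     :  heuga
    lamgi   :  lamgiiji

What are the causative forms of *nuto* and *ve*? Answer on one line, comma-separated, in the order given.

The suffix is conditioned by the last vowel: -iji when the last vowel of the stem is a front vowel (*vedege*, *lamgi*); -ga when the last vowel of the stem is a back vowel (*remiza*, *buwmo*, *rea*, *heu*).
Since the last vowel of *nuto* is /o/ (a back vowel), it takes -ga, giving *nutoga*.
The last vowel of *ve* is /e/, which is a front vowel, so the suffix is -iji, giving *veiji*.

nutoga, veiji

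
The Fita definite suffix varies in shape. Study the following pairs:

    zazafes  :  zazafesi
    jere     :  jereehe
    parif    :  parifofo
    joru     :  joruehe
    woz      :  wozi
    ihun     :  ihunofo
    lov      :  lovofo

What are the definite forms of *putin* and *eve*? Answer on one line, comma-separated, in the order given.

The suffix is conditioned by the final sound: -i when the stem ends in a sibilant (*zazafes*, *woz*); -ofo when the stem ends in a non-sibilant consonant (*parif*, *ihun*, *lov*); -ehe when the stem ends in a vowel (*jere*, *joru*).
*putin* — final sound /n/ (a non-sibilant consonant) → -ofo → *putinofo*.
The final sound of *eve* is /e/, which is a vowel, so the suffix is -ehe, giving *eveehe*.

putinofo, eveehe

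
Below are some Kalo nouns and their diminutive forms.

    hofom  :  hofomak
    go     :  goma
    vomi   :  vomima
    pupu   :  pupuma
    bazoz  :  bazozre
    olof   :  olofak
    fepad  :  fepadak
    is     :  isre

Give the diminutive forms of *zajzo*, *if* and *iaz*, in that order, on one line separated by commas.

zajzoma, ifak, iazre

The suffix is conditioned by the final sound: -re when the stem ends in a sibilant (*bazoz*, *is*); -ak when the stem ends in a non-sibilant consonant (*hofom*, *olof*, *fepad*); -ma when the stem ends in a vowel (*go*, *vomi*, *pupu*).
*zajzo* — final sound /o/ (a vowel) → -ma → *zajzoma*.
*if*: final sound = /f/, a non-sibilant consonant → -ak → *ifak*.
The final sound of *iaz* is /z/, which is a sibilant, so the suffix is -re, giving *iazre*.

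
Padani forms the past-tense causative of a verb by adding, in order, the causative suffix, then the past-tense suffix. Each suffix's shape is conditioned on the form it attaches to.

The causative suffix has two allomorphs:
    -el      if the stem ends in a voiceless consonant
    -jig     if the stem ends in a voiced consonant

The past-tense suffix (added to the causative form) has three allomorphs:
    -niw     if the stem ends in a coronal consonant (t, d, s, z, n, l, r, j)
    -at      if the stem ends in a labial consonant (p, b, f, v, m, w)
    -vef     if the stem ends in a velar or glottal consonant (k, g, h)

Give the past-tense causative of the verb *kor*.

korjigvef

Since the final consonant of *kor* is /r/ (voiced), it takes -jig, giving *korjig*.
Since the final consonant of the causative form *korjig* is /g/ (velar/glottal), it takes -vef, giving *korjigvef*.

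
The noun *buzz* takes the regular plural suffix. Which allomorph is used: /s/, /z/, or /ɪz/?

/ɪz/

The stem *buzz* ends in a sibilant (/s, z, ʃ, ʒ, tʃ, dʒ/).
The plural suffix surfaces as /ɪz/ after sibilants, /s/ after other voiceless consonants, and /z/ after other voiced sounds.
So the plural -s on *buzz* is pronounced /ɪz/.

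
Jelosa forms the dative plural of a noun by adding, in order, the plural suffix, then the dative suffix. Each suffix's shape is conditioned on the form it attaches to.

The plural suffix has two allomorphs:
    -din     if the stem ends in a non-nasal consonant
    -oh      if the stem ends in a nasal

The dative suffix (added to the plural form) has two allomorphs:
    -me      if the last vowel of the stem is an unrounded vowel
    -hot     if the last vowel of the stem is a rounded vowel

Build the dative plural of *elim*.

elimohhot

The final consonant of *elim* is /m/, which is a nasal, so the plural suffix is -oh, giving *elimoh*.
The last vowel of the plural form *elimoh* is /o/, which is a rounded vowel, so the dative suffix is -hot, giving *elimohhot*.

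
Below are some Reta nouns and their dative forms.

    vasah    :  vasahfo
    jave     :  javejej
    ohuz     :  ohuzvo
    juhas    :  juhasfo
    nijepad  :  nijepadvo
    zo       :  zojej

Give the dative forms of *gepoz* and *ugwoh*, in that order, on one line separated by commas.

gepozvo, ugwohfo

The suffix is conditioned by the final sound: -fo when the stem ends in a voiceless consonant (*vasah*, *juhas*); -vo when the stem ends in a voiced consonant (*ohuz*, *nijepad*); -jej when the stem ends in a vowel (*jave*, *zo*).
*gepoz* — final sound /z/ (a voiced consonant) → -vo → *gepozvo*.
The final sound of *ugwoh* is /h/, which is a voiceless consonant, so the suffix is -fo, giving *ugwohfo*.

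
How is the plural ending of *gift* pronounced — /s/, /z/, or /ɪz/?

The stem *gift* ends in a voiceless non-sibilant consonant.
The plural suffix surfaces as /ɪz/ after sibilants, /s/ after other voiceless consonants, and /z/ after other voiced sounds.
So the plural -s on *gift* is pronounced /s/.

/s/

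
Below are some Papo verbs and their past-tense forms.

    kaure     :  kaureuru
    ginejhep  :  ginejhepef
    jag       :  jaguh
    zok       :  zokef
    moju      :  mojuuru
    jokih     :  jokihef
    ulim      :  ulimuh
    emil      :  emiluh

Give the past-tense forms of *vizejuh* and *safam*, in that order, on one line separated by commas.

The alternation tracks the final sound of the stem — -ef when the stem ends in a voiceless consonant (*ginejhep*, *zok*, *jokih*); -uh when the stem ends in a voiced consonant (*jag*, *ulim*, *emil*); -uru when the stem ends in a vowel (*kaure*, *moju*).
*vizejuh*: final sound = /h/, a voiceless consonant → -ef → *vizejuhef*.
*safam*: final sound = /m/, a voiced consonant → -uh → *safamuh*.

vizejuhef, safamuh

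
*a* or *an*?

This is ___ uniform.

a

The indefinite article is chosen by the initial *sound* of the following word, not its spelling.
*uniform* begins with the sound /juː/ (u pronounced /juː/) — a consonant sound.
So the article is *a*: This is a uniform.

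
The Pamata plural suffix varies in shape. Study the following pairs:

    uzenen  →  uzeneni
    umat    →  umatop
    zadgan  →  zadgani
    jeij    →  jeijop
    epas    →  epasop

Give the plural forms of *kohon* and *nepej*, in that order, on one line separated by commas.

Looking at the final consonant of each stem: -i when the stem ends in a nasal (*uzenen*, *zadgan*); -op when the stem ends in a non-nasal consonant (*umat*, *jeij*, *epas*).
*kohon* — final consonant /n/ (a nasal) → -i → *kohoni*.
*nepej* — final consonant /j/ (non-nasal) → -op → *nepejop*.

kohoni, nepejop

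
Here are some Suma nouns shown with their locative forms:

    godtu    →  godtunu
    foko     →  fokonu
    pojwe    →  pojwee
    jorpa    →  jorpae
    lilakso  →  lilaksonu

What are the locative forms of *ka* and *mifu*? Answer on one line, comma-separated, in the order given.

The suffix is conditioned by the last vowel: -nu when the last vowel of the stem is a rounded vowel (*godtu*, *foko*, *lilakso*); -e when the last vowel of the stem is an unrounded vowel (*pojwe*, *jorpa*).
Since the last vowel of *ka* is /a/ (an unrounded vowel), it takes -e, giving *kae*.
Since the last vowel of *mifu* is /u/ (a rounded vowel), it takes -nu, giving *mifunu*.

kae, mifunu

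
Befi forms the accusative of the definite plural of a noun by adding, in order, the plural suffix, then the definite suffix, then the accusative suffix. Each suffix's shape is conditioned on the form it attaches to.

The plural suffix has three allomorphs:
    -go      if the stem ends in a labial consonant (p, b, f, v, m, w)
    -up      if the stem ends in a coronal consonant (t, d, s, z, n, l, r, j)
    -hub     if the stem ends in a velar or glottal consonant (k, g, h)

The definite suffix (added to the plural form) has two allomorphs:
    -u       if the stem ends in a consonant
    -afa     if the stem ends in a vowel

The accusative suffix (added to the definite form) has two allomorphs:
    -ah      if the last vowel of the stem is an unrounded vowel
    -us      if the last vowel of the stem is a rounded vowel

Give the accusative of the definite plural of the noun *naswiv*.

naswivgoafaah

The final consonant of *naswiv* is /v/, which is labial, so the plural suffix is -go, giving *naswivgo*.
The plural form *naswivgo*: final sound = /o/, a vowel → -afa → *naswivgoafa*.
The last vowel of the definite form *naswivgoafa* is /a/, which is an unrounded vowel, so the accusative suffix is -ah, giving *naswivgoafaah*.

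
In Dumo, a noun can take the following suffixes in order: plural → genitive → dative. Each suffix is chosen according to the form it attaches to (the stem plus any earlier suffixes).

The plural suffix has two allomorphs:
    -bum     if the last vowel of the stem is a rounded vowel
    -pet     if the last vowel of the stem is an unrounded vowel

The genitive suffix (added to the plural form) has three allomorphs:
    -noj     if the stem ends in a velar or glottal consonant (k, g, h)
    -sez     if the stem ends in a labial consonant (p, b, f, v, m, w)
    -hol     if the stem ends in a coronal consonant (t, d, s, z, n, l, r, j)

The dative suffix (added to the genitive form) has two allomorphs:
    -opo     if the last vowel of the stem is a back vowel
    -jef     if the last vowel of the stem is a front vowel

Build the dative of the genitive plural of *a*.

apetholopo

The last vowel of *a* is /a/, which is an unrounded vowel, so the plural suffix is -pet, giving *apet*.
The plural form *apet* — final consonant /t/ (coronal) → -hol → *apethol*.
The genitive form *apethol* — last vowel /o/ (a back vowel) → -opo → *apetholopo*.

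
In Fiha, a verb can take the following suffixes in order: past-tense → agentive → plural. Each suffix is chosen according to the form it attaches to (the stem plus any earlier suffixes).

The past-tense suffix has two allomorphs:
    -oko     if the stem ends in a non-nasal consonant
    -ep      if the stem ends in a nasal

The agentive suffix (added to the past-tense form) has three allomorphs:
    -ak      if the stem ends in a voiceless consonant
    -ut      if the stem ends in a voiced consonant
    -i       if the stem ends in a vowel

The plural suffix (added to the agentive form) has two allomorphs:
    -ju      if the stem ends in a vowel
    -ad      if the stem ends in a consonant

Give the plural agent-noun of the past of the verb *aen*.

aenepakad

The final consonant of *aen* is /n/, which is a nasal, so the past-tense suffix is -ep, giving *aenep*.
The past-tense form *aenep*: final sound = /p/, a voiceless consonant → -ak → *aenepak*.
The final sound of the agentive form *aenepak* is /k/, which is a consonant, so the plural suffix is -ad, giving *aenepakad*.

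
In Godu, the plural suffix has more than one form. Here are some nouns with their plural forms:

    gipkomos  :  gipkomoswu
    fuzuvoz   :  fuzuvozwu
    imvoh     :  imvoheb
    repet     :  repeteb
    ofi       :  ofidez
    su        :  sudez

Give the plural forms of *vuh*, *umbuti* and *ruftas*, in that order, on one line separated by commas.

The alternation tracks the final sound of the stem — -wu when the stem ends in a sibilant (*gipkomos*, *fuzuvoz*); -eb when the stem ends in a non-sibilant consonant (*imvoh*, *repet*); -dez when the stem ends in a vowel (*ofi*, *su*).
*vuh* — final sound /h/ (a non-sibilant consonant) → -eb → *vuheb*.
The final sound of *umbuti* is /i/, which is a vowel, so the suffix is -dez, giving *umbutidez*.
*ruftas*: final sound = /s/, a sibilant → -wu → *ruftaswu*.

vuheb, umbutidez, ruftaswu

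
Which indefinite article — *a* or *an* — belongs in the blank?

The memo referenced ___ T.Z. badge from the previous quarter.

The indefinite article is chosen by the initial *sound* of the following word, not its spelling.
The initialism *T.Z.* is read letter by letter; the first letter, T, is pronounced /tiː/, which begins with a consonant sound.
So the article is *a*: The memo referenced a T.Z. badge from the previous quarter.

a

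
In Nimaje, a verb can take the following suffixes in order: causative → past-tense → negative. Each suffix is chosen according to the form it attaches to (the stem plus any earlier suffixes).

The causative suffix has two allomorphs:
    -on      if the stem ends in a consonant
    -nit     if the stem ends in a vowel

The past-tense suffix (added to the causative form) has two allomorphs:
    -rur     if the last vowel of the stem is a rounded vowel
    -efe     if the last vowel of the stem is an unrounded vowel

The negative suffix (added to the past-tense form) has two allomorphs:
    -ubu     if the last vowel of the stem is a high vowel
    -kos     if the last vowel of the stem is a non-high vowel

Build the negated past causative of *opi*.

*opi* — final sound /i/ (a vowel) → -nit → *opinit*.
Since the last vowel of the causative form *opinit* is /i/ (an unrounded vowel), it takes -efe, giving *opinitefe*.
The last vowel of the past-tense form *opinitefe* is /e/, which is a non-high vowel, so the negative suffix is -kos, giving *opinitefekos*.

opinitefekos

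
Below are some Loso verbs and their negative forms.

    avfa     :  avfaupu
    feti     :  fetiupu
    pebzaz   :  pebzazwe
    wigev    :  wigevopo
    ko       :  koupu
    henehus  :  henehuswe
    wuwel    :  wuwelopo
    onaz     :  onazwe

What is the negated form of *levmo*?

levmoupu

The suffix is conditioned by the final sound: -we when the stem ends in a sibilant (*pebzaz*, *henehus*, *onaz*); -opo when the stem ends in a non-sibilant consonant (*wigev*, *wuwel*); -upu when the stem ends in a vowel (*avfa*, *feti*, *ko*).
*levmo* — final sound /o/ (a vowel) → -upu → *levmoupu*.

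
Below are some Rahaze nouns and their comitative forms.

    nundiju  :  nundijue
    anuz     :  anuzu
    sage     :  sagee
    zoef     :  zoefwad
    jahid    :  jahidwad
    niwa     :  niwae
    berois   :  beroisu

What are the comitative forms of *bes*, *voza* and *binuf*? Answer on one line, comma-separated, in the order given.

The pattern is sibilance of the final sound: -u when the stem ends in a sibilant (*anuz*, *berois*); -wad when the stem ends in a non-sibilant consonant (*zoef*, *jahid*); -e when the stem ends in a vowel (*nundiju*, *sage*, *niwa*).
The final sound of *bes* is /s/, which is a sibilant, so the suffix is -u, giving *besu*.
*voza* — final sound /a/ (a vowel) → -e → *vozae*.
*binuf* — final sound /f/ (a non-sibilant consonant) → -wad → *binufwad*.

besu, vozae, binufwad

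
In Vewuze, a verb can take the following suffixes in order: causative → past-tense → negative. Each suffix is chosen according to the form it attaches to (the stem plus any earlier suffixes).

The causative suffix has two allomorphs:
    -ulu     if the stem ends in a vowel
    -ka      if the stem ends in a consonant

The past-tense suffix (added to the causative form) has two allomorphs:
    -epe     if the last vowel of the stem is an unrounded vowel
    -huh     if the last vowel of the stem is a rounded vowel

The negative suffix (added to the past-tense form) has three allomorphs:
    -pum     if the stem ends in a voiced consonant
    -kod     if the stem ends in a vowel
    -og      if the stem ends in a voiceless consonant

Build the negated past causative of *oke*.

The final sound of *oke* is /e/, which is a vowel, so the causative suffix is -ulu, giving *okeulu*.
Since the last vowel of the causative form *okeulu* is /u/ (a rounded vowel), it takes -huh, giving *okeuluhuh*.
The past-tense form *okeuluhuh* — final sound /h/ (a voiceless consonant) → -og → *okeuluhuhog*.

okeuluhuhog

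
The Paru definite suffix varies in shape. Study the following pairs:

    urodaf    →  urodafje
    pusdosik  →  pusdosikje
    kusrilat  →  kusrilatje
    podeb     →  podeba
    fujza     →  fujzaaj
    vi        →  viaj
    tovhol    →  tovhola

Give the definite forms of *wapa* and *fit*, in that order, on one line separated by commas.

The pattern is voicing of the final sound: -je when the stem ends in a voiceless consonant (*urodaf*, *pusdosik*, *kusrilat*); -a when the stem ends in a voiced consonant (*podeb*, *tovhol*); -aj when the stem ends in a vowel (*fujza*, *vi*).
*wapa* — final sound /a/ (a vowel) → -aj → *wapaaj*.
*fit*: final sound = /t/, a voiceless consonant → -je → *fitje*.

wapaaj, fitje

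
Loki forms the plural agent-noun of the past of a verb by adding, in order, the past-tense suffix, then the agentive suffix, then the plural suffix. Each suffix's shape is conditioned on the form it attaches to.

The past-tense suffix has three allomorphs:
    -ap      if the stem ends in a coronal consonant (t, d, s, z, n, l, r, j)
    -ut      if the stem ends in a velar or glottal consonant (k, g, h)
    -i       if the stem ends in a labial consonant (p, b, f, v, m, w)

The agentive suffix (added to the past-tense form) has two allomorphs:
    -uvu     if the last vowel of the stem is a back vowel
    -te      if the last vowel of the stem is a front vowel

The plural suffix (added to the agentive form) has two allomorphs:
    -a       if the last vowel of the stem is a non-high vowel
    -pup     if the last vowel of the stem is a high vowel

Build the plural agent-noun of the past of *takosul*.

takosulapuvupup

*takosul* — final consonant /l/ (coronal) → -ap → *takosulap*.
The last vowel of the past-tense form *takosulap* is /a/, which is a back vowel, so the agentive suffix is -uvu, giving *takosulapuvu*.
The agentive form *takosulapuvu*: last vowel = /u/, a high vowel → -pup → *takosulapuvupup*.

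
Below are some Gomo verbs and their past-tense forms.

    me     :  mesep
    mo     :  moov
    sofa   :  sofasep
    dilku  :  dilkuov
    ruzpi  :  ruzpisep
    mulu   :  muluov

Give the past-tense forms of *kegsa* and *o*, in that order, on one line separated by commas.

kegsasep, oov

The pattern is rounding harmony: -ov when the last vowel of the stem is a rounded vowel (*mo*, *dilku*, *mulu*); -sep when the last vowel of the stem is an unrounded vowel (*me*, *sofa*, *ruzpi*).
*kegsa*: last vowel = /a/, an unrounded vowel → -sep → *kegsasep*.
Since the last vowel of *o* is /o/ (a rounded vowel), it takes -ov, giving *oov*.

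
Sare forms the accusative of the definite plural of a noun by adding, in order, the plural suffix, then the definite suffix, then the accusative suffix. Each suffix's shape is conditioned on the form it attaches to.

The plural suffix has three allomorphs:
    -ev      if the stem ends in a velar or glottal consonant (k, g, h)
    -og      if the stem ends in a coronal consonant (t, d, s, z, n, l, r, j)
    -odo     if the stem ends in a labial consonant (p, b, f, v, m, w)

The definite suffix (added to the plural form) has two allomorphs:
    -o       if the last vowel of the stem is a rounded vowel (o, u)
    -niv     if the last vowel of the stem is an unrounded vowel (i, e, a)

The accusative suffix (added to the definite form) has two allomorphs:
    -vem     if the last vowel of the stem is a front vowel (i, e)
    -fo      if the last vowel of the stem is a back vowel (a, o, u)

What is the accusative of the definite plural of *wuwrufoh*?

*wuwrufoh*: final consonant = /h/, velar/glottal → -ev → *wuwrufohev*.
The plural form *wuwrufohev*: last vowel = /e/, an unrounded vowel → -niv → *wuwrufohevniv*.
The definite form *wuwrufohevniv*: last vowel = /i/, a front vowel → -vem → *wuwrufohevnivvem*.

wuwrufohevnivvem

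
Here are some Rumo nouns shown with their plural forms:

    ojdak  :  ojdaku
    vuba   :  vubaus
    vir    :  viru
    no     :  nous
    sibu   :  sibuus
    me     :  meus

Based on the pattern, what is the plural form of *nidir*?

nidiru

The alternation tracks the final sound of the stem — -u when the stem ends in a consonant (*ojdak*, *vir*); -us when the stem ends in a vowel (*vuba*, *no*, *sibu*, *me*).
Since the final sound of *nidir* is /r/ (a consonant), it takes -u, giving *nidiru*.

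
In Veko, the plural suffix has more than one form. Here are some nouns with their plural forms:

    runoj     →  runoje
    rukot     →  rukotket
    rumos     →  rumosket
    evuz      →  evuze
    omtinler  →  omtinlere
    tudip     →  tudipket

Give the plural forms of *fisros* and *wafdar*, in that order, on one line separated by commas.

The pattern is voicing of the final consonant: -ket when the stem ends in a voiceless consonant (*rukot*, *rumos*, *tudip*); -e when the stem ends in a voiced consonant (*runoj*, *evuz*, *omtinler*).
The final consonant of *fisros* is /s/, which is voiceless, so the suffix is -ket, giving *fisrosket*.
The final consonant of *wafdar* is /r/, which is voiced, so the suffix is -e, giving *wafdare*.

fisrosket, wafdare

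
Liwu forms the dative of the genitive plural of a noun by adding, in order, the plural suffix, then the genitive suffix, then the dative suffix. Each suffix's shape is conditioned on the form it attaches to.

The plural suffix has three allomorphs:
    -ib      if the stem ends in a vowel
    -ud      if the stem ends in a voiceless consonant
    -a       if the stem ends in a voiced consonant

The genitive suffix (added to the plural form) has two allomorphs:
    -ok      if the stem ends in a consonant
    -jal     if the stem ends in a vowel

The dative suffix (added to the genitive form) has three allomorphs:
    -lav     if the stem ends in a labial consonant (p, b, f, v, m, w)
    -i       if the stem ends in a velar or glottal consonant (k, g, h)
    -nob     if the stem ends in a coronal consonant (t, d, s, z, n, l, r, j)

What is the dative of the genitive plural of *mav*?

The final sound of *mav* is /v/, which is a voiced consonant, so the plural suffix is -a, giving *mava*.
Since the final sound of the plural form *mava* is /a/ (a vowel), it takes -jal, giving *mavajal*.
Since the final consonant of the genitive form *mavajal* is /l/ (coronal), it takes -nob, giving *mavajalnob*.

mavajalnob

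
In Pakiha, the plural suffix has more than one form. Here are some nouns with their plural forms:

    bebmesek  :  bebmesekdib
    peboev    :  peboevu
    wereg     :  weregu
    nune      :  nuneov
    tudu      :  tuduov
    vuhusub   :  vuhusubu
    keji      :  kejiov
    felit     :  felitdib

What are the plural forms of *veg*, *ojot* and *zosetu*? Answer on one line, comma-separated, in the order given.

vegu, ojotdib, zosetuov

The alternation tracks the final sound of the stem — -dib when the stem ends in a voiceless consonant (*bebmesek*, *felit*); -u when the stem ends in a voiced consonant (*peboev*, *wereg*, *vuhusub*); -ov when the stem ends in a vowel (*nune*, *tudu*, *keji*).
*veg*: final sound = /g/, a voiced consonant → -u → *vegu*.
Since the final sound of *ojot* is /t/ (a voiceless consonant), it takes -dib, giving *ojotdib*.
*zosetu*: final sound = /u/, a vowel → -ov → *zosetuov*.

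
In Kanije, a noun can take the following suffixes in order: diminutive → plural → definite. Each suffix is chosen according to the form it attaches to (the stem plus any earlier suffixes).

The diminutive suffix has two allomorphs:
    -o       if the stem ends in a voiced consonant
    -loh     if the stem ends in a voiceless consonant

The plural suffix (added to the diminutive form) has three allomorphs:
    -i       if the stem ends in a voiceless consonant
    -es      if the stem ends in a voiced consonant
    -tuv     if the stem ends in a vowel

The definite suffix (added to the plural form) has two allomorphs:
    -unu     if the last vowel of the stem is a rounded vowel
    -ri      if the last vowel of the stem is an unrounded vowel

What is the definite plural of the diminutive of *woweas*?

The final consonant of *woweas* is /s/, which is voiceless, so the diminutive suffix is -loh, giving *woweasloh*.
The diminutive form *woweasloh*: final sound = /h/, a voiceless consonant → -i → *woweaslohi*.
The plural form *woweaslohi*: last vowel = /i/, an unrounded vowel → -ri → *woweaslohiri*.

woweaslohiri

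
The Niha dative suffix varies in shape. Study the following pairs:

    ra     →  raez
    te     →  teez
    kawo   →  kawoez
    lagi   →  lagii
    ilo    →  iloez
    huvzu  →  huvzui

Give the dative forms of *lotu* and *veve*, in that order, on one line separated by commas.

lotui, veveez

The alternation tracks the last vowel of the stem — -i when the last vowel of the stem is a high vowel (*lagi*, *huvzu*); -ez when the last vowel of the stem is a non-high vowel (*ra*, *te*, *kawo*, *ilo*).
The last vowel of *lotu* is /u/, which is a high vowel, so the suffix is -i, giving *lotui*.
*veve* — last vowel /e/ (a non-high vowel) → -ez → *veveez*.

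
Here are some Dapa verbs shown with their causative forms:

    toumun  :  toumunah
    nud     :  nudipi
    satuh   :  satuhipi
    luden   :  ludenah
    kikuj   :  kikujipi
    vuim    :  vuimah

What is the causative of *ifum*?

The suffix is conditioned by the final consonant: -ah when the stem ends in a nasal (*toumun*, *luden*, *vuim*); -ipi when the stem ends in a non-nasal consonant (*nud*, *satuh*, *kikuj*).
Since the final consonant of *ifum* is /m/ (a nasal), it takes -ah, giving *ifumah*.

ifumah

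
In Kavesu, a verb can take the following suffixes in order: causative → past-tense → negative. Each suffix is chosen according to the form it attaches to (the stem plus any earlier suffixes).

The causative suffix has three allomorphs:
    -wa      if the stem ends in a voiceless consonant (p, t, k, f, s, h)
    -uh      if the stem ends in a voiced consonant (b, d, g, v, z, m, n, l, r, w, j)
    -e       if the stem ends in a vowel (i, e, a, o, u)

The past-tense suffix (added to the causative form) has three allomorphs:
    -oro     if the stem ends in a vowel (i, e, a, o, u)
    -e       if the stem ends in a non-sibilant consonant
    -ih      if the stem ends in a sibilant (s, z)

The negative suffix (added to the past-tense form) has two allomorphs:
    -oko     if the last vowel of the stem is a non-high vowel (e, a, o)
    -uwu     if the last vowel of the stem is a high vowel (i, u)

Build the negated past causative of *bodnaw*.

bodnawuheoko

*bodnaw* — final sound /w/ (a voiced consonant) → -uh → *bodnawuh*.
The causative form *bodnawuh* — final sound /h/ (a non-sibilant consonant) → -e → *bodnawuhe*.
The past-tense form *bodnawuhe* — last vowel /e/ (a non-high vowel) → -oko → *bodnawuheoko*.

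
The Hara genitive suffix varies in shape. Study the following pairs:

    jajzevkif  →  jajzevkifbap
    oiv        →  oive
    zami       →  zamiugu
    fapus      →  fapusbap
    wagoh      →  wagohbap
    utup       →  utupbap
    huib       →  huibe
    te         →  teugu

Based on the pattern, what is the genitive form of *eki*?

ekiugu

The suffix is conditioned by the final sound: -bap when the stem ends in a voiceless consonant (*jajzevkif*, *fapus*, *wagoh*, *utup*); -e when the stem ends in a voiced consonant (*oiv*, *huib*); -ugu when the stem ends in a vowel (*zami*, *te*).
The final sound of *eki* is /i/, which is a vowel, so the suffix is -ugu, giving *ekiugu*.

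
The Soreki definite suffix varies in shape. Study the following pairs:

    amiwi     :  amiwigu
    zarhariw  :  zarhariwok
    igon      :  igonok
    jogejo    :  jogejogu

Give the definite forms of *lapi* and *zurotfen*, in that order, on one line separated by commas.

The alternation tracks the final sound of the stem — -ok when the stem ends in a consonant (*zarhariw*, *igon*); -gu when the stem ends in a vowel (*amiwi*, *jogejo*).
*lapi* — final sound /i/ (a vowel) → -gu → *lapigu*.
Since the final sound of *zurotfen* is /n/ (a consonant), it takes -ok, giving *zurotfenok*.

lapigu, zurotfenok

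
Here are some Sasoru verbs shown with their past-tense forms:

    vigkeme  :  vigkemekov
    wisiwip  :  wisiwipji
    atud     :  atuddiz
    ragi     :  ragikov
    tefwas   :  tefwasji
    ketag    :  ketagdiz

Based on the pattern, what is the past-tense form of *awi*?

Looking at the final sound of each stem: -ji when the stem ends in a voiceless consonant (*wisiwip*, *tefwas*); -diz when the stem ends in a voiced consonant (*atud*, *ketag*); -kov when the stem ends in a vowel (*vigkeme*, *ragi*).
*awi* — final sound /i/ (a vowel) → -kov → *awikov*.

awikov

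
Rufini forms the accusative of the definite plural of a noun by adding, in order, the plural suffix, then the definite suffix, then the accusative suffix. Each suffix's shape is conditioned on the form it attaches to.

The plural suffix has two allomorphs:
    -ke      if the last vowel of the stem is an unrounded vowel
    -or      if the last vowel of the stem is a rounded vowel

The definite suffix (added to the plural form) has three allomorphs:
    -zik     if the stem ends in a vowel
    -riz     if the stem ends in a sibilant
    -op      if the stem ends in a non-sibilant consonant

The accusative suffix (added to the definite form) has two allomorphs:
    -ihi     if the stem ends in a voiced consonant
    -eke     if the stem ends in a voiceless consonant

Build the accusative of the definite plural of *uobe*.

uobekezikeke

*uobe*: last vowel = /e/, an unrounded vowel → -ke → *uobeke*.
The plural form *uobeke*: final sound = /e/, a vowel → -zik → *uobekezik*.
The definite form *uobekezik* — final consonant /k/ (voiceless) → -eke → *uobekezikeke*.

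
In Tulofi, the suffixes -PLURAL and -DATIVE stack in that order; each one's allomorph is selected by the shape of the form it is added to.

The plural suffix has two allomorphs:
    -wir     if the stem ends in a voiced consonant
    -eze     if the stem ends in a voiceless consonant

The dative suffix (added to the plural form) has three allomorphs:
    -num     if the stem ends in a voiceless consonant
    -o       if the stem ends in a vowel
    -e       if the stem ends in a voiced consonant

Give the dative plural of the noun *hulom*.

The final consonant of *hulom* is /m/, which is voiced, so the plural suffix is -wir, giving *hulomwir*.
The final sound of the plural form *hulomwir* is /r/, which is a voiced consonant, so the dative suffix is -e, giving *hulomwire*.

hulomwire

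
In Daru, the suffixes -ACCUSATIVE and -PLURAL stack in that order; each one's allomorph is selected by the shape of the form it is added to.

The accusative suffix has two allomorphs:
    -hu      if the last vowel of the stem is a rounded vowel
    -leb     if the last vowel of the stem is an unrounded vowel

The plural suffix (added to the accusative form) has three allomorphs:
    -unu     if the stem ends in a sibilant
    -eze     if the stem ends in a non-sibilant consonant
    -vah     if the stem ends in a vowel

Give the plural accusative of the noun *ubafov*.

*ubafov* — last vowel /o/ (a rounded vowel) → -hu → *ubafovhu*.
The accusative form *ubafovhu* — final sound /u/ (a vowel) → -vah → *ubafovhuvah*.

ubafovhuvah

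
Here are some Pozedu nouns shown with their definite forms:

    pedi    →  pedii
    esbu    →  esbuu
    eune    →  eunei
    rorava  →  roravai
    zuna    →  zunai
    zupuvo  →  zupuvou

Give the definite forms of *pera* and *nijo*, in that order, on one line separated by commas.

perai, nijou

The pattern is rounding harmony: -u when the last vowel of the stem is a rounded vowel (*esbu*, *zupuvo*); -i when the last vowel of the stem is an unrounded vowel (*pedi*, *eune*, *rorava*, *zuna*).
*pera* — last vowel /a/ (an unrounded vowel) → -i → *perai*.
*nijo*: last vowel = /o/, a rounded vowel → -u → *nijou*.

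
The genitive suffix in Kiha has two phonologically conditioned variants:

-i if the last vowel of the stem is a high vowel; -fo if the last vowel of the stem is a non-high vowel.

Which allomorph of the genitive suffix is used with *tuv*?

-i

*tuv* — last vowel /u/ (a high vowel) → -i.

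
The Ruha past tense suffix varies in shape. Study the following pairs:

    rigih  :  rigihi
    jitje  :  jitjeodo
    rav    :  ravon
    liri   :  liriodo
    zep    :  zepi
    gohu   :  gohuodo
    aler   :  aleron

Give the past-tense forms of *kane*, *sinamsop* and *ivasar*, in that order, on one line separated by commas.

Looking at the final sound of each stem: -i when the stem ends in a voiceless consonant (*rigih*, *zep*); -on when the stem ends in a voiced consonant (*rav*, *aler*); -odo when the stem ends in a vowel (*jitje*, *liri*, *gohu*).
Since the final sound of *kane* is /e/ (a vowel), it takes -odo, giving *kaneodo*.
*sinamsop* — final sound /p/ (a voiceless consonant) → -i → *sinamsopi*.
*ivasar* — final sound /r/ (a voiced consonant) → -on → *ivasaron*.

kaneodo, sinamsopi, ivasaron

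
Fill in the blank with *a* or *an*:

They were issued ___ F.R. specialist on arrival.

an

The indefinite article is chosen by the initial *sound* of the following word, not its spelling.
The initialism *F.R.* is read letter by letter; the first letter, F, is pronounced /ɛf/, which begins with a vowel sound.
So the article is *an*: They were issued an F.R. specialist on arrival.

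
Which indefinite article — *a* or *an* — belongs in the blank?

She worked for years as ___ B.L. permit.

a

The indefinite article is chosen by the initial *sound* of the following word, not its spelling.
The initialism *B.L.* is read letter by letter; the first letter, B, is pronounced /biː/, which begins with a consonant sound.
So the article is *a*: She worked for years as a B.L. permit.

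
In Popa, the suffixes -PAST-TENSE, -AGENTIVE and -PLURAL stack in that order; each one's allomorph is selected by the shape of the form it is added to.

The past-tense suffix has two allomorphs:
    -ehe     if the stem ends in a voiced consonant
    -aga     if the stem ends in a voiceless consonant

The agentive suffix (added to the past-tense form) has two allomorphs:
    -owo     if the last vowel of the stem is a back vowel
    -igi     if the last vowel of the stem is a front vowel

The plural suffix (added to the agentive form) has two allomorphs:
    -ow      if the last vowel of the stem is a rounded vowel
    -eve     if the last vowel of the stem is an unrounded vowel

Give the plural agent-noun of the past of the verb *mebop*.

mebopagaowoow

*mebop*: final consonant = /p/, voiceless → -aga → *mebopaga*.
The last vowel of the past-tense form *mebopaga* is /a/, which is a back vowel, so the agentive suffix is -owo, giving *mebopagaowo*.
The last vowel of the agentive form *mebopagaowo* is /o/, which is a rounded vowel, so the plural suffix is -ow, giving *mebopagaowoow*.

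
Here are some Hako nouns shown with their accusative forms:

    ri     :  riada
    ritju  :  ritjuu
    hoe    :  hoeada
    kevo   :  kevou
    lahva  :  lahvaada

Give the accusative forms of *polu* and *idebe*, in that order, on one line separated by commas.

Looking at the last vowel of each stem: -u when the last vowel of the stem is a rounded vowel (*ritju*, *kevo*); -ada when the last vowel of the stem is an unrounded vowel (*ri*, *hoe*, *lahva*).
*polu*: last vowel = /u/, a rounded vowel → -u → *poluu*.
*idebe*: last vowel = /e/, an unrounded vowel → -ada → *idebeada*.

poluu, idebeada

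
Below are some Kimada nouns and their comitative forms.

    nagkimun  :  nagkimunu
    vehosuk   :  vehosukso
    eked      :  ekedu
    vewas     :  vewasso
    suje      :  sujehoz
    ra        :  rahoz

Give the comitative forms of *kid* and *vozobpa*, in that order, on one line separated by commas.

The pattern is voicing of the final sound: -so when the stem ends in a voiceless consonant (*vehosuk*, *vewas*); -u when the stem ends in a voiced consonant (*nagkimun*, *eked*); -hoz when the stem ends in a vowel (*suje*, *ra*).
The final sound of *kid* is /d/, which is a voiced consonant, so the suffix is -u, giving *kidu*.
*vozobpa* — final sound /a/ (a vowel) → -hoz → *vozobpahoz*.

kidu, vozobpahoz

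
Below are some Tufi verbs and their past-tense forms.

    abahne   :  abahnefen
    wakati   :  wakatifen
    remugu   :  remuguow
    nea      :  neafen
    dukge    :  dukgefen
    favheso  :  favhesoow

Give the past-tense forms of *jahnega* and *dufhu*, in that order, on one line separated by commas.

The suffix is conditioned by the last vowel: -ow when the last vowel of the stem is a rounded vowel (*remugu*, *favheso*); -fen when the last vowel of the stem is an unrounded vowel (*abahne*, *wakati*, *nea*, *dukge*).
*jahnega* — last vowel /a/ (an unrounded vowel) → -fen → *jahnegafen*.
*dufhu* — last vowel /u/ (a rounded vowel) → -ow → *dufhuow*.

jahnegafen, dufhuow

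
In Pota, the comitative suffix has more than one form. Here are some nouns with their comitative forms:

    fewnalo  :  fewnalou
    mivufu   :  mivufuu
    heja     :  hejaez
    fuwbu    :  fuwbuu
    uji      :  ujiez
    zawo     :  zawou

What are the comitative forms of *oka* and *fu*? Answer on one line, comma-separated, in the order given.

okaez, fuu

Looking at the last vowel of each stem: -u when the last vowel of the stem is a rounded vowel (*fewnalo*, *mivufu*, *fuwbu*, *zawo*); -ez when the last vowel of the stem is an unrounded vowel (*heja*, *uji*).
Since the last vowel of *oka* is /a/ (an unrounded vowel), it takes -ez, giving *okaez*.
*fu* — last vowel /u/ (a rounded vowel) → -u → *fuu*.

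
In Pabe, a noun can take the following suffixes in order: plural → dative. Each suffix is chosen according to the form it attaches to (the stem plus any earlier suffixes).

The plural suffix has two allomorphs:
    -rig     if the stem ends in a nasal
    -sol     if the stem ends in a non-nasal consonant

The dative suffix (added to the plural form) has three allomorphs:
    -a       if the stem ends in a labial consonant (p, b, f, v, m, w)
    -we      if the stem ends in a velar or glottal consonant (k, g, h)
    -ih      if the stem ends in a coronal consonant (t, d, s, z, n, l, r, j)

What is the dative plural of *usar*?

*usar* — final consonant /r/ (non-nasal) → -sol → *usarsol*.
Since the final consonant of the plural form *usarsol* is /l/ (coronal), it takes -ih, giving *usarsolih*.

usarsolih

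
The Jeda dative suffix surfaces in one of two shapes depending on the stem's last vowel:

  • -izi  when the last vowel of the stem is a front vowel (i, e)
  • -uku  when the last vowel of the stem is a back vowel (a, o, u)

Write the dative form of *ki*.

kiizi

The last vowel of *ki* is /i/, which is a front vowel, so the suffix is -izi, giving *kiizi*.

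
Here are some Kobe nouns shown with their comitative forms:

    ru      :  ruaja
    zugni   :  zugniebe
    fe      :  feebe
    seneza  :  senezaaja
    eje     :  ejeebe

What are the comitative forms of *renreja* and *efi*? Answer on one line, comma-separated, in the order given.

renrejaaja, efiebe

The pattern is front/back vowel harmony: -ebe when the last vowel of the stem is a front vowel (*zugni*, *fe*, *eje*); -aja when the last vowel of the stem is a back vowel (*ru*, *seneza*).
Since the last vowel of *renreja* is /a/ (a back vowel), it takes -aja, giving *renrejaaja*.
*efi* — last vowel /i/ (a front vowel) → -ebe → *efiebe*.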